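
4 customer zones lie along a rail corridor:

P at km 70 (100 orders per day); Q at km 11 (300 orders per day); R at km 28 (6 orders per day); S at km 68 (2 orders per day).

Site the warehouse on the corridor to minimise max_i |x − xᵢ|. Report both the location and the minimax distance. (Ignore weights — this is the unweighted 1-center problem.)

The 1-center on a line is the midpoint of the two extreme points: leftmost at 11, rightmost at 70.
Optimal location = (11 + 70)/2 = 40.5; maximum distance = (70 − 11)/2 = 29.5.

location 40.5, max distance 29.5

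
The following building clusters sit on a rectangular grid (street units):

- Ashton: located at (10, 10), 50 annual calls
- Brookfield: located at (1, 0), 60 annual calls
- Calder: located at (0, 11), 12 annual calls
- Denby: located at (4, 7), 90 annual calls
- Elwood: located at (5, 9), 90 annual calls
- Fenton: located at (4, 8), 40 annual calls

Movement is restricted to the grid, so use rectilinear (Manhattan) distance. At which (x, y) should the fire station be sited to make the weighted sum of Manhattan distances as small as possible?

Manhattan distance separates: Σwᵢ(|x−xᵢ|+|y−yᵢ|) = Σwᵢ|x−xᵢ| + Σwᵢ|y−yᵢ|, so x and y are optimised independently as 1-D weighted medians.
Total weight W = 342; half = 171.
x-coordinate, sorted with cumulative weight:
  x=0 (Calder, w=12) cum 12
  x=1 (Brookfield, w=60) cum 72
  x=4 (Denby, w=90) cum 162
  x=4 (Fenton, w=40) cum 202  ← median
  x=5 (Elwood, w=90) cum 292
  x=10 (Ashton, w=50) cum 342
⇒ x* = 4
y-coordinate, sorted with cumulative weight:
  y=0 (Brookfield, w=60) cum 60
  y=7 (Denby, w=90) cum 150
  y=8 (Fenton, w=40) cum 190  ← median
  y=9 (Elwood, w=90) cum 280
  y=10 (Ashton, w=50) cum 330
  y=11 (Calder, w=12) cum 342
⇒ y* = 8

(4, 8)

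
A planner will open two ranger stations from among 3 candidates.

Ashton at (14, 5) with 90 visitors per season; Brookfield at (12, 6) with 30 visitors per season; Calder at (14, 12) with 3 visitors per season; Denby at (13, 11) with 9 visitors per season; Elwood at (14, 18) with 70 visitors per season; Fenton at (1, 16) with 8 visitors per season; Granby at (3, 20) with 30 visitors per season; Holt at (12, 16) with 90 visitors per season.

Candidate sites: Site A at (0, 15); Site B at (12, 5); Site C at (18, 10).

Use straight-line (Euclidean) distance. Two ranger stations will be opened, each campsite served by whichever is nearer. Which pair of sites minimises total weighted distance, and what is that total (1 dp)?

Evaluate every pair (each demand assigned to the nearer of the two):
  {Site B, Site C}: total = 2308.3
  {Site A, Site B}: total = 2383.5
  {Site A, Site C}: total = 2427.9
Best pair: {Site B, Site C} with total 2308.3.

{Site B, Site C}, total 2308.3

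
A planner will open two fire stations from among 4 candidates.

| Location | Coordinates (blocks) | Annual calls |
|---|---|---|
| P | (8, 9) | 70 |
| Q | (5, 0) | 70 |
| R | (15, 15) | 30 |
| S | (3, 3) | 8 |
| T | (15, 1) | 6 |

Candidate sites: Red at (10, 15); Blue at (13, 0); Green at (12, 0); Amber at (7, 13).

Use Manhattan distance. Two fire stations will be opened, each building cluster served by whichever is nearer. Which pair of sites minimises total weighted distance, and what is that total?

Evaluate every pair (each demand assigned to the nearer of the two):
  {Green, Amber}: total = 1260
  {Red, Green}: total = 1320
  {Blue, Amber}: total = 1332
  {Red, Blue}: total = 1392
  {Red, Amber}: total = 1776
  {Blue, Green}: total = 2024
Best pair: {Green, Amber} with total 1260.

{Green, Amber}, total 1260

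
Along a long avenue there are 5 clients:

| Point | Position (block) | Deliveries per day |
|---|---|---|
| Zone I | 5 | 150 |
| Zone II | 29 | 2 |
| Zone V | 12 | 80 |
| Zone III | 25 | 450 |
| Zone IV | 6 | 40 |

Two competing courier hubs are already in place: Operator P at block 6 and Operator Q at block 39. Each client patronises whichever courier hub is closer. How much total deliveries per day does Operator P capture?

The indifferent point is the midpoint (6+39)/2 = 22.5; clients left of it (closer to Operator P at 6) go to Operator P, those right go to Operator Q.
  Zone I at 5 (w=150) → Operator P
  Zone IV at 6 (w=40) → Operator P
  Zone V at 12 (w=80) → Operator P
  Zone III at 25 (w=450) → Operator Q
  Zone II at 29 (w=2) → Operator Q
Operator P captures 270; Operator Q captures 452.

270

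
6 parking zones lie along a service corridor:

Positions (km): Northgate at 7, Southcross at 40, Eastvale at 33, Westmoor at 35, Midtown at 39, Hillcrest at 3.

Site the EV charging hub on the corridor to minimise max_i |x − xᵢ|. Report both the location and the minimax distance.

location 21.5, max distance 18.5

The 1-center on a line is the midpoint of the two extreme points: leftmost at 3, rightmost at 40.
Optimal location = (3 + 40)/2 = 21.5; maximum distance = (40 − 3)/2 = 18.5.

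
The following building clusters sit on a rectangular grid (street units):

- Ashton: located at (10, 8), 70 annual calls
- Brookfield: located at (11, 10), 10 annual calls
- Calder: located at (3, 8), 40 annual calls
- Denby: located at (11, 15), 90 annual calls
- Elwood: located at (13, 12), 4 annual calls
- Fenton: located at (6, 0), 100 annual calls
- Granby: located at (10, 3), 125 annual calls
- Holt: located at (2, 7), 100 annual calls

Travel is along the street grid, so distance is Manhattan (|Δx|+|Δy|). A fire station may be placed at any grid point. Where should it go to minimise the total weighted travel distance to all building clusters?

Manhattan distance separates: Σwᵢ(|x−xᵢ|+|y−yᵢ|) = Σwᵢ|x−xᵢ| + Σwᵢ|y−yᵢ|, so x and y are optimised independently as 1-D weighted medians.
Total weight W = 539; half = 269.5.
x-coordinate, sorted with cumulative weight:
  x=2 (Holt, w=100) cum 100
  x=3 (Calder, w=40) cum 140
  x=6 (Fenton, w=100) cum 240
  x=10 (Ashton, w=70) cum 310  ← median
  x=10 (Granby, w=125) cum 435
  x=11 (Brookfield, w=10) cum 445
  x=11 (Denby, w=90) cum 535
  x=13 (Elwood, w=4) cum 539
⇒ x* = 10
y-coordinate, sorted with cumulative weight:
  y=0 (Fenton, w=100) cum 100
  y=3 (Granby, w=125) cum 225
  y=7 (Holt, w=100) cum 325  ← median
  y=8 (Ashton, w=70) cum 395
  y=8 (Calder, w=40) cum 435
  y=10 (Brookfield, w=10) cum 445
  y=12 (Elwood, w=4) cum 449
  y=15 (Denby, w=90) cum 539
⇒ y* = 7

(10, 7)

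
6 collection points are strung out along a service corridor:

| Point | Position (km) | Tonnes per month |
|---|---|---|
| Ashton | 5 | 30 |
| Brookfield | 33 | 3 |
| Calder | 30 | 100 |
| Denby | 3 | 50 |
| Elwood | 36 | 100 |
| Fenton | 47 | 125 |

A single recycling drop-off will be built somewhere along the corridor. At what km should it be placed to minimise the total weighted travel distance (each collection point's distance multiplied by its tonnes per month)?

x = 36

For a sum of weighted absolute distances on a line, the optimum is the weighted median (not the mean). Total weight W = 408; half-weight = 204.
Sort by position and accumulate weight:
  km 3 (Denby, w=50) → cum 50
  km 5 (Ashton, w=30) → cum 80
  km 30 (Calder, w=100) → cum 180
  km 33 (Brookfield, w=3) → cum 183
  km 36 (Elwood, w=100) → cum 283  ≥ 204 → median here
  km 47 (Fenton, w=125) → cum 408
Optimal location: km 36.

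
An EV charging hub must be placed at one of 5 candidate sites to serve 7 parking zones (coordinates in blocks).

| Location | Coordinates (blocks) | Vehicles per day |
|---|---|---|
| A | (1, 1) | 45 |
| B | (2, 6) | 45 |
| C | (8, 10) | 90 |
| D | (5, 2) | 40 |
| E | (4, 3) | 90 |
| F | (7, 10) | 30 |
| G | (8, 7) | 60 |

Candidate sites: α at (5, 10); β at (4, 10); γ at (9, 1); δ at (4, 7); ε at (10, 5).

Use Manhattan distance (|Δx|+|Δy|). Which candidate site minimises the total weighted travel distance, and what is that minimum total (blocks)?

δ, total 2190 blocks

Total weighted distance at each candidate:
  α (5, 10): total = 2630
  β (4, 10): total = 2670
  γ (9, 1): total = 3380
  δ (4, 7): total = 2190
  ε (10, 5): total = 3140
Minimum is at δ with total 2190 blocks.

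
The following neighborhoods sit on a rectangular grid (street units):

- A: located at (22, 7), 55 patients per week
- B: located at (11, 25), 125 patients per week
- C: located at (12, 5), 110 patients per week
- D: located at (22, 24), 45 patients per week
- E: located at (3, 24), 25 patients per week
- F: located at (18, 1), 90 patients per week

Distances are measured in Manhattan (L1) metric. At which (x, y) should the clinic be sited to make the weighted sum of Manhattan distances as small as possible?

Manhattan distance separates: Σwᵢ(|x−xᵢ|+|y−yᵢ|) = Σwᵢ|x−xᵢ| + Σwᵢ|y−yᵢ|, so x and y are optimised independently as 1-D weighted medians.
Total weight W = 450; half = 225.
x-coordinate, sorted with cumulative weight:
  x=3 (E, w=25) cum 25
  x=11 (B, w=125) cum 150
  x=12 (C, w=110) cum 260  ← median
  x=18 (F, w=90) cum 350
  x=22 (A, w=55) cum 405
  x=22 (D, w=45) cum 450
⇒ x* = 12
y-coordinate, sorted with cumulative weight:
  y=1 (F, w=90) cum 90
  y=5 (C, w=110) cum 200
  y=7 (A, w=55) cum 255  ← median
  y=24 (D, w=45) cum 300
  y=24 (E, w=25) cum 325
  y=25 (B, w=125) cum 450
⇒ y* = 7

(12, 7)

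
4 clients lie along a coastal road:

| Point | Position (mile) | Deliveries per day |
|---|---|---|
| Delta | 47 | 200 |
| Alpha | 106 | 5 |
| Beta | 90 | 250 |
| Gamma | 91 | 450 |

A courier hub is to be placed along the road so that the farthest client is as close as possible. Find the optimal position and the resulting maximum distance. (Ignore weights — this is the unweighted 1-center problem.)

The 1-center on a line is the midpoint of the two extreme points: leftmost at 47, rightmost at 106.
Optimal location = (47 + 106)/2 = 76.5; maximum distance = (106 − 47)/2 = 29.5.

location 76.5, max distance 29.5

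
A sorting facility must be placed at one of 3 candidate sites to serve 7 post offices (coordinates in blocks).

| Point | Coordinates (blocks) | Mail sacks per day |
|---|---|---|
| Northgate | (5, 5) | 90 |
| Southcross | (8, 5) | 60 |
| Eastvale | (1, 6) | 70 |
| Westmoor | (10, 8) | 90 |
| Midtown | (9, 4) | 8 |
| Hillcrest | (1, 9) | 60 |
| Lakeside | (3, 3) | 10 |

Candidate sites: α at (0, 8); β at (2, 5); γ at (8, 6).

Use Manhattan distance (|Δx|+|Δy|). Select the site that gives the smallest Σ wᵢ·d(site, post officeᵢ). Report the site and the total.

Total weighted distance at each candidate:
  α (0, 8): total = 2794
  β (2, 5): total = 2154
  γ (8, 6): total = 1974
Minimum is at γ with total 1974 blocks.

γ, total 1974 blocks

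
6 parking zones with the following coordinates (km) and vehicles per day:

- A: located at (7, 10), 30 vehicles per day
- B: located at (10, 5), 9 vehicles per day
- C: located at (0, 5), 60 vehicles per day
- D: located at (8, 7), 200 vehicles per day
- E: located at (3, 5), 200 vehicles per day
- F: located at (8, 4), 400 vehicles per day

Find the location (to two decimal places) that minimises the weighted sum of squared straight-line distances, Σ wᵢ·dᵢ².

(6.34, 5.17)

The minimiser of Σwᵢ‖p−pᵢ‖² is the weighted centroid p* = (Σwᵢpᵢ)/(Σwᵢ).
Σwᵢ = 899.
Σwᵢxᵢ = 30·7 + 9·10 + 60·0 + 200·8 + 200·3 + 400·8 = 5700.
Σwᵢyᵢ = 30·10 + 9·5 + 60·5 + 200·7 + 200·5 + 400·4 = 4645.
x* = 5700/899 = 6.34, y* = 4645/899 = 5.17.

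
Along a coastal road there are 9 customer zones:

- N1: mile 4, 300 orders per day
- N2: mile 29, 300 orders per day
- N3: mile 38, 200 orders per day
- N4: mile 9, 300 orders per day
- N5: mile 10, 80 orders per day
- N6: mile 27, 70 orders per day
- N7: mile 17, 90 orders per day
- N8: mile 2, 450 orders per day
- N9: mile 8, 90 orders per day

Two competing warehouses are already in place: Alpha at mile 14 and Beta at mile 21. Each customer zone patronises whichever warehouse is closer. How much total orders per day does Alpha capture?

1310

The indifferent point is the midpoint (14+21)/2 = 17.5; customer zones left of it (closer to Alpha at 14) go to Alpha, those right go to Beta.
  N8 at 2 (w=450) → Alpha
  N1 at 4 (w=300) → Alpha
  N9 at 8 (w=90) → Alpha
  N4 at 9 (w=300) → Alpha
  N5 at 10 (w=80) → Alpha
  N7 at 17 (w=90) → Alpha
  N6 at 27 (w=70) → Beta
  N2 at 29 (w=300) → Beta
  N3 at 38 (w=200) → Beta
Alpha captures 1310; Beta captures 570.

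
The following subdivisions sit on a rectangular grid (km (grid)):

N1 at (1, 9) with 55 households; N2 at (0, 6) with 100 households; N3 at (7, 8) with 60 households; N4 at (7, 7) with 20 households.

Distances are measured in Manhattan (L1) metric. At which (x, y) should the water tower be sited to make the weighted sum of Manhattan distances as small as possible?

(1, 7)

Manhattan distance separates: Σwᵢ(|x−xᵢ|+|y−yᵢ|) = Σwᵢ|x−xᵢ| + Σwᵢ|y−yᵢ|, so x and y are optimised independently as 1-D weighted medians.
Total weight W = 235; half = 117.5.
x-coordinate, sorted with cumulative weight:
  x=0 (N2, w=100) cum 100
  x=1 (N1, w=55) cum 155  ← median
  x=7 (N3, w=60) cum 215
  x=7 (N4, w=20) cum 235
⇒ x* = 1
y-coordinate, sorted with cumulative weight:
  y=6 (N2, w=100) cum 100
  y=7 (N4, w=20) cum 120  ← median
  y=8 (N3, w=60) cum 180
  y=9 (N1, w=55) cum 235
⇒ y* = 7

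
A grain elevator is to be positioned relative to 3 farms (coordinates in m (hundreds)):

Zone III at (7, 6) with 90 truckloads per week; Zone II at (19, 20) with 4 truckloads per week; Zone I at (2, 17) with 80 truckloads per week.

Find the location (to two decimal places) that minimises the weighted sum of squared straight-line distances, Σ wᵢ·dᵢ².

(4.98, 11.38)

The minimiser of Σwᵢ‖p−pᵢ‖² is the weighted centroid p* = (Σwᵢpᵢ)/(Σwᵢ).
Σwᵢ = 174.
Σwᵢxᵢ = 90·7 + 4·19 + 80·2 = 866.
Σwᵢyᵢ = 90·6 + 4·20 + 80·17 = 1980.
x* = 866/174 = 4.98, y* = 1980/174 = 11.38.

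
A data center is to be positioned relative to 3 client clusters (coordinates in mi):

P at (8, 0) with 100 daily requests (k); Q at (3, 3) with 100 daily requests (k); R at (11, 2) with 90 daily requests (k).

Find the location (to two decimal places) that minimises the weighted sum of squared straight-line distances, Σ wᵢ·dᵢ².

(7.21, 1.66)

The minimiser of Σwᵢ‖p−pᵢ‖² is the weighted centroid p* = (Σwᵢpᵢ)/(Σwᵢ).
Σwᵢ = 290.
Σwᵢxᵢ = 100·8 + 100·3 + 90·11 = 2090.
Σwᵢyᵢ = 100·0 + 100·3 + 90·2 = 480.
x* = 2090/290 = 7.21, y* = 480/290 = 1.66.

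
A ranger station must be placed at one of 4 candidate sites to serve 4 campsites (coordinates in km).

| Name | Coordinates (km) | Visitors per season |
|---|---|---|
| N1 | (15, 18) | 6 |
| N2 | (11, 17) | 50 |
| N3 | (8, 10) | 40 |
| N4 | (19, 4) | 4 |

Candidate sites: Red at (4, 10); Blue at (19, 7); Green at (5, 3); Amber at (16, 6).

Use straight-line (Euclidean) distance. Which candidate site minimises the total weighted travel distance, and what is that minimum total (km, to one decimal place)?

Red, total 801.2 km

Total weighted distance at each candidate:
  Red (4, 10): total = 801.2
  Blue (19, 7): total = 1178.6
  Green (5, 3): total = 1230.5
  Amber (16, 6): total = 1048.6
Minimum is at Red with total 801.2 km.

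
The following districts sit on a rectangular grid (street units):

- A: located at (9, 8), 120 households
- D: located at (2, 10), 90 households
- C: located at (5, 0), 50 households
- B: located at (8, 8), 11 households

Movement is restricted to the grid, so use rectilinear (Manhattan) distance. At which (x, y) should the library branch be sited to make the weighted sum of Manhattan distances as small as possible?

Manhattan distance separates: Σwᵢ(|x−xᵢ|+|y−yᵢ|) = Σwᵢ|x−xᵢ| + Σwᵢ|y−yᵢ|, so x and y are optimised independently as 1-D weighted medians.
Total weight W = 271; half = 135.5.
x-coordinate, sorted with cumulative weight:
  x=2 (D, w=90) cum 90
  x=5 (C, w=50) cum 140  ← median
  x=8 (B, w=11) cum 151
  x=9 (A, w=120) cum 271
⇒ x* = 5
y-coordinate, sorted with cumulative weight:
  y=0 (C, w=50) cum 50
  y=8 (A, w=120) cum 170  ← median
  y=8 (B, w=11) cum 181
  y=10 (D, w=90) cum 271
⇒ y* = 8

(5, 8)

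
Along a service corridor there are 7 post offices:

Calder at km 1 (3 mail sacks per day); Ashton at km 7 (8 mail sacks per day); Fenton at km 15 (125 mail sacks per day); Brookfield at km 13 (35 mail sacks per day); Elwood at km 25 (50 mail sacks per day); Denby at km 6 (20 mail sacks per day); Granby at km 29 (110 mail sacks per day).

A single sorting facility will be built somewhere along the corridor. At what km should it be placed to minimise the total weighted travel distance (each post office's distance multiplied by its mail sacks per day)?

x = 15

For a sum of weighted absolute distances on a line, the optimum is the weighted median (not the mean). Total weight W = 351; half-weight = 175.5.
Sort by position and accumulate weight:
  km 1 (Calder, w=3) → cum 3
  km 6 (Denby, w=20) → cum 23
  km 7 (Ashton, w=8) → cum 31
  km 13 (Brookfield, w=35) → cum 66
  km 15 (Fenton, w=125) → cum 191  ≥ 175.5 → median here
  km 25 (Elwood, w=50) → cum 241
  km 29 (Granby, w=110) → cum 351
Optimal location: km 15.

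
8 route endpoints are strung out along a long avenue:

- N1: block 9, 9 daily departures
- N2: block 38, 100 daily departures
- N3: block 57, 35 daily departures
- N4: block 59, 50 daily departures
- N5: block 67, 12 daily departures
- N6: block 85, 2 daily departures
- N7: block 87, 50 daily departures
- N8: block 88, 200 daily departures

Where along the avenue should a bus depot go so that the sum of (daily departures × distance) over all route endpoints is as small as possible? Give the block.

For a sum of weighted absolute distances on a line, the optimum is the weighted median (not the mean). Total weight W = 458; half-weight = 229.
Sort by position and accumulate weight:
  block 9 (N1, w=9) → cum 9
  block 38 (N2, w=100) → cum 109
  block 57 (N3, w=35) → cum 144
  block 59 (N4, w=50) → cum 194
  block 67 (N5, w=12) → cum 206
  block 85 (N6, w=2) → cum 208
  block 87 (N7, w=50) → cum 258  ≥ 229 → median here
  block 88 (N8, w=200) → cum 458
Optimal location: block 87.

x = 87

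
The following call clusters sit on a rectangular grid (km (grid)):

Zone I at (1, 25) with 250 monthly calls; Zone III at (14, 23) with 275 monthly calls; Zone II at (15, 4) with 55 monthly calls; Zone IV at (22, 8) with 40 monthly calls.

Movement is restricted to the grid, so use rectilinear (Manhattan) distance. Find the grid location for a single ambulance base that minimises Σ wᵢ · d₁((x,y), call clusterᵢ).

Manhattan distance separates: Σwᵢ(|x−xᵢ|+|y−yᵢ|) = Σwᵢ|x−xᵢ| + Σwᵢ|y−yᵢ|, so x and y are optimised independently as 1-D weighted medians.
Total weight W = 620; half = 310.
x-coordinate, sorted with cumulative weight:
  x=1 (Zone I, w=250) cum 250
  x=14 (Zone III, w=275) cum 525  ← median
  x=15 (Zone II, w=55) cum 580
  x=22 (Zone IV, w=40) cum 620
⇒ x* = 14
y-coordinate, sorted with cumulative weight:
  y=4 (Zone II, w=55) cum 55
  y=8 (Zone IV, w=40) cum 95
  y=23 (Zone III, w=275) cum 370  ← median
  y=25 (Zone I, w=250) cum 620
⇒ y* = 23

(14, 23)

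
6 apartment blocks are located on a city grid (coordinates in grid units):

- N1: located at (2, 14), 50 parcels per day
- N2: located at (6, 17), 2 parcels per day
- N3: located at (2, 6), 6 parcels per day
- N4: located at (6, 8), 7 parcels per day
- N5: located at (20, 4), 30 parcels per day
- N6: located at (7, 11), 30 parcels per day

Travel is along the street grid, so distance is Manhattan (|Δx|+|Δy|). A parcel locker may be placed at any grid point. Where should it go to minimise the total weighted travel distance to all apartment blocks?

(6, 11)

Manhattan distance separates: Σwᵢ(|x−xᵢ|+|y−yᵢ|) = Σwᵢ|x−xᵢ| + Σwᵢ|y−yᵢ|, so x and y are optimised independently as 1-D weighted medians.
Total weight W = 125; half = 62.5.
x-coordinate, sorted with cumulative weight:
  x=2 (N1, w=50) cum 50
  x=2 (N3, w=6) cum 56
  x=6 (N2, w=2) cum 58
  x=6 (N4, w=7) cum 65  ← median
  x=7 (N6, w=30) cum 95
  x=20 (N5, w=30) cum 125
⇒ x* = 6
y-coordinate, sorted with cumulative weight:
  y=4 (N5, w=30) cum 30
  y=6 (N3, w=6) cum 36
  y=8 (N4, w=7) cum 43
  y=11 (N6, w=30) cum 73  ← median
  y=14 (N1, w=50) cum 123
  y=17 (N2, w=2) cum 125
⇒ y* = 11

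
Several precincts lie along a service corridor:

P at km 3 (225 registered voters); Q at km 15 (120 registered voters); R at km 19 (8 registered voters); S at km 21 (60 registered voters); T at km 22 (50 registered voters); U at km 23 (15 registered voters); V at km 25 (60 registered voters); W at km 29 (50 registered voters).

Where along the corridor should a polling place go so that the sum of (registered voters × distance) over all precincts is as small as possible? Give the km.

x = 15

For a sum of weighted absolute distances on a line, the optimum is the weighted median (not the mean). Total weight W = 588; half-weight = 294.
Sort by position and accumulate weight:
  km 3 (P, w=225) → cum 225
  km 15 (Q, w=120) → cum 345  ≥ 294 → median here
  km 19 (R, w=8) → cum 353
  km 21 (S, w=60) → cum 413
  km 22 (T, w=50) → cum 463
  km 23 (U, w=15) → cum 478
  km 25 (V, w=60) → cum 538
  km 29 (W, w=50) → cum 588
Optimal location: km 15.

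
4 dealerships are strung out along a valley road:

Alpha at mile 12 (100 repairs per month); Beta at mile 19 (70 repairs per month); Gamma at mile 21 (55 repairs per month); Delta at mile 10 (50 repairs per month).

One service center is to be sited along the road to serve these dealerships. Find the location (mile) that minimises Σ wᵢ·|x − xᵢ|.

For a sum of weighted absolute distances on a line, the optimum is the weighted median (not the mean). Total weight W = 275; half-weight = 137.5.
Sort by position and accumulate weight:
  mile 10 (Delta, w=50) → cum 50
  mile 12 (Alpha, w=100) → cum 150  ≥ 137.5 → median here
  mile 19 (Beta, w=70) → cum 220
  mile 21 (Gamma, w=55) → cum 275
Optimal location: mile 12.

x = 12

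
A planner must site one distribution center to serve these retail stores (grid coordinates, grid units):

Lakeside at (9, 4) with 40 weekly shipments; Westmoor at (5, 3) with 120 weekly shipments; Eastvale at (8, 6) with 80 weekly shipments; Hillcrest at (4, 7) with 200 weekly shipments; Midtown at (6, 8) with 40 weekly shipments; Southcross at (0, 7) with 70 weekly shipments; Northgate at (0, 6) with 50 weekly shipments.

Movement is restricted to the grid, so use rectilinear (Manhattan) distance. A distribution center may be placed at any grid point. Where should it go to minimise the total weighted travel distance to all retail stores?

(4, 7)

Manhattan distance separates: Σwᵢ(|x−xᵢ|+|y−yᵢ|) = Σwᵢ|x−xᵢ| + Σwᵢ|y−yᵢ|, so x and y are optimised independently as 1-D weighted medians.
Total weight W = 600; half = 300.
x-coordinate, sorted with cumulative weight:
  x=0 (Southcross, w=70) cum 70
  x=0 (Northgate, w=50) cum 120
  x=4 (Hillcrest, w=200) cum 320  ← median
  x=5 (Westmoor, w=120) cum 440
  x=6 (Midtown, w=40) cum 480
  x=8 (Eastvale, w=80) cum 560
  x=9 (Lakeside, w=40) cum 600
⇒ x* = 4
y-coordinate, sorted with cumulative weight:
  y=3 (Westmoor, w=120) cum 120
  y=4 (Lakeside, w=40) cum 160
  y=6 (Eastvale, w=80) cum 240
  y=6 (Northgate, w=50) cum 290
  y=7 (Hillcrest, w=200) cum 490  ← median
  y=7 (Southcross, w=70) cum 560
  y=8 (Midtown, w=40) cum 600
⇒ y* = 7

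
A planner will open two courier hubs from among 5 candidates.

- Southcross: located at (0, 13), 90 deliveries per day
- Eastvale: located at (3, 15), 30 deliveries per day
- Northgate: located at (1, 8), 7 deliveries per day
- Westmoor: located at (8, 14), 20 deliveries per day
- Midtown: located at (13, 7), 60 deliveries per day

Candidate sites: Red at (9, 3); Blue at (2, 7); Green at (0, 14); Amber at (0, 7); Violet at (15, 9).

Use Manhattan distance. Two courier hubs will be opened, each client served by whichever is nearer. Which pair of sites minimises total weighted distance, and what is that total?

{Green, Violet}, total 659

Evaluate every pair (each demand assigned to the nearer of the two):
  {Green, Violet}: total = 659
  {Red, Green}: total = 899
  {Blue, Green}: total = 1044
  {Green, Amber}: total = 1164
  {Amber, Violet}: total = 1364
  {Blue, Violet}: total = 1484
  {Red, Amber}: total = 1604
  {Red, Blue}: total = 1724
  {Blue, Amber}: total = 1744
  {Red, Violet}: total = 2821
Best pair: {Green, Violet} with total 659.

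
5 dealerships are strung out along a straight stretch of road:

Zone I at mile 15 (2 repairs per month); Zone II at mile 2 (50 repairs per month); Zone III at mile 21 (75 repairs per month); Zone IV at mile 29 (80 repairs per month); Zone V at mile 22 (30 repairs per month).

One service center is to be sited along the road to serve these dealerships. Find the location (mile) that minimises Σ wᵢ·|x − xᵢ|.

For a sum of weighted absolute distances on a line, the optimum is the weighted median (not the mean). Total weight W = 237; half-weight = 118.5.
Sort by position and accumulate weight:
  mile 2 (Zone II, w=50) → cum 50
  mile 15 (Zone I, w=2) → cum 52
  mile 21 (Zone III, w=75) → cum 127  ≥ 118.5 → median here
  mile 22 (Zone V, w=30) → cum 157
  mile 29 (Zone IV, w=80) → cum 237
Optimal location: mile 21.

x = 21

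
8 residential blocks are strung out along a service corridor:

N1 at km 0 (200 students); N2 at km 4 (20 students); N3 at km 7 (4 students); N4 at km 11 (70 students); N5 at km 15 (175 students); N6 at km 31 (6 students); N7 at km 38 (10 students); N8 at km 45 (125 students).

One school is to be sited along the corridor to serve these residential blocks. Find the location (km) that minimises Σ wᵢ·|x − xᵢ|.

x = 15

For a sum of weighted absolute distances on a line, the optimum is the weighted median (not the mean). Total weight W = 610; half-weight = 305.
Sort by position and accumulate weight:
  km 0 (N1, w=200) → cum 200
  km 4 (N2, w=20) → cum 220
  km 7 (N3, w=4) → cum 224
  km 11 (N4, w=70) → cum 294
  km 15 (N5, w=175) → cum 469  ≥ 305 → median here
  km 31 (N6, w=6) → cum 475
  km 38 (N7, w=10) → cum 485
  km 45 (N8, w=125) → cum 610
Optimal location: km 15.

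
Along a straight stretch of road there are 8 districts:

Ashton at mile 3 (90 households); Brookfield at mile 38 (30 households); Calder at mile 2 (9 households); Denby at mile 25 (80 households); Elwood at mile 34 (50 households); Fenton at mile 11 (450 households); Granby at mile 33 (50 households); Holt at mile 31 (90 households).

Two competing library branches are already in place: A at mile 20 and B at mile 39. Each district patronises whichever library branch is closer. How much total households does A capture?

The indifferent point is the midpoint (20+39)/2 = 29.5; districts left of it (closer to A at 20) go to A, those right go to B.
  Calder at 2 (w=9) → A
  Ashton at 3 (w=90) → A
  Fenton at 11 (w=450) → A
  Denby at 25 (w=80) → A
  Holt at 31 (w=90) → B
  Granby at 33 (w=50) → B
  Elwood at 34 (w=50) → B
  Brookfield at 38 (w=30) → B
A captures 629; B captures 220.

629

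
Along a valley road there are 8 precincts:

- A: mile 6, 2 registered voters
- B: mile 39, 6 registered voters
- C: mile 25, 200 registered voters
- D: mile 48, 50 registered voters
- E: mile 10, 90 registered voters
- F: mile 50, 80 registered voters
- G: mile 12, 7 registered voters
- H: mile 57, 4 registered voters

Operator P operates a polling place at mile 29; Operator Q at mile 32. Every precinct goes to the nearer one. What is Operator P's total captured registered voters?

The indifferent point is the midpoint (29+32)/2 = 30.5; precincts left of it (closer to Operator P at 29) go to Operator P, those right go to Operator Q.
  A at 6 (w=2) → Operator P
  E at 10 (w=90) → Operator P
  G at 12 (w=7) → Operator P
  C at 25 (w=200) → Operator P
  B at 39 (w=6) → Operator Q
  D at 48 (w=50) → Operator Q
  F at 50 (w=80) → Operator Q
  H at 57 (w=4) → Operator Q
Operator P captures 299; Operator Q captures 140.

299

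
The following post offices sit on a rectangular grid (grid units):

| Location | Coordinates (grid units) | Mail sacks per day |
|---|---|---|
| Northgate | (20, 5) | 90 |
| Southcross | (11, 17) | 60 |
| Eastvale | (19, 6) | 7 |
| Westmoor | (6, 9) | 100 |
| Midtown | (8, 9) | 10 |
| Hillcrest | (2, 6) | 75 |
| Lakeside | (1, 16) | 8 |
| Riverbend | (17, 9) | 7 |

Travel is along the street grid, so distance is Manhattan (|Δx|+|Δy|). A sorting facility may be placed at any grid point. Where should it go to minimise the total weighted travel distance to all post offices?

Manhattan distance separates: Σwᵢ(|x−xᵢ|+|y−yᵢ|) = Σwᵢ|x−xᵢ| + Σwᵢ|y−yᵢ|, so x and y are optimised independently as 1-D weighted medians.
Total weight W = 357; half = 178.5.
x-coordinate, sorted with cumulative weight:
  x=1 (Lakeside, w=8) cum 8
  x=2 (Hillcrest, w=75) cum 83
  x=6 (Westmoor, w=100) cum 183  ← median
  x=8 (Midtown, w=10) cum 193
  x=11 (Southcross, w=60) cum 253
  x=17 (Riverbend, w=7) cum 260
  x=19 (Eastvale, w=7) cum 267
  x=20 (Northgate, w=90) cum 357
⇒ x* = 6
y-coordinate, sorted with cumulative weight:
  y=5 (Northgate, w=90) cum 90
  y=6 (Eastvale, w=7) cum 97
  y=6 (Hillcrest, w=75) cum 172
  y=9 (Westmoor, w=100) cum 272  ← median
  y=9 (Midtown, w=10) cum 282
  y=9 (Riverbend, w=7) cum 289
  y=16 (Lakeside, w=8) cum 297
  y=17 (Southcross, w=60) cum 357
⇒ y* = 9

(6, 9)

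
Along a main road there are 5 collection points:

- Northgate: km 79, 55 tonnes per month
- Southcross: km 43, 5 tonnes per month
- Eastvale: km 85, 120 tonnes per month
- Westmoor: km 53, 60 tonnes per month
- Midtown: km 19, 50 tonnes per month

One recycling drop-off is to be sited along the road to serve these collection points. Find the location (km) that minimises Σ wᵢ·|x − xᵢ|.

x = 79

For a sum of weighted absolute distances on a line, the optimum is the weighted median (not the mean). Total weight W = 290; half-weight = 145.
Sort by position and accumulate weight:
  km 19 (Midtown, w=50) → cum 50
  km 43 (Southcross, w=5) → cum 55
  km 53 (Westmoor, w=60) → cum 115
  km 79 (Northgate, w=55) → cum 170  ≥ 145 → median here
  km 85 (Eastvale, w=120) → cum 290
Optimal location: km 79.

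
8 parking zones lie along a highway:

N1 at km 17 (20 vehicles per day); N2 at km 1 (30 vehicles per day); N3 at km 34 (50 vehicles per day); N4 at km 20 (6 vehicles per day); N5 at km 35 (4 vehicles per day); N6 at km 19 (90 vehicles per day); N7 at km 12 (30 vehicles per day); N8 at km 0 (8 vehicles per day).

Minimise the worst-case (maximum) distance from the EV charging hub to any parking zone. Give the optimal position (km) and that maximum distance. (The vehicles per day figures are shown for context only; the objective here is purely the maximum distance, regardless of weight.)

The 1-center on a line is the midpoint of the two extreme points: leftmost at 0, rightmost at 35.
Optimal location = (0 + 35)/2 = 17.5; maximum distance = (35 − 0)/2 = 17.5.

location 17.5, max distance 17.5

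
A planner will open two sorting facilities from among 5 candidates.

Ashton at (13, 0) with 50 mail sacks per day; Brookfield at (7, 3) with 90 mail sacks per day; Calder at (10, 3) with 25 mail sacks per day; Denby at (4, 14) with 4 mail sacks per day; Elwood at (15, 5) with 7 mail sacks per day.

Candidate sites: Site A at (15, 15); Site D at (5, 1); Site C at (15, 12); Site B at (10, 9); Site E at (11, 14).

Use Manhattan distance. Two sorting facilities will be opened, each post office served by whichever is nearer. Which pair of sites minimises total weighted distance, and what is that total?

{Site D, Site B}, total 1067

Evaluate every pair (each demand assigned to the nearer of the two):
  {Site D, Site B}: total = 1067
  {Site D, Site C}: total = 1086
  {Site A, Site D}: total = 1103
  {Site D, Site E}: total = 1104
  {Site B, Site E}: total = 1651
  {Site C, Site B}: total = 1653
  {Site A, Site B}: total = 1667
  {Site C, Site E}: total = 2427
  {Site A, Site E}: total = 2548
  {Site A, Site C}: total = 2677
Best pair: {Site D, Site B} with total 1067.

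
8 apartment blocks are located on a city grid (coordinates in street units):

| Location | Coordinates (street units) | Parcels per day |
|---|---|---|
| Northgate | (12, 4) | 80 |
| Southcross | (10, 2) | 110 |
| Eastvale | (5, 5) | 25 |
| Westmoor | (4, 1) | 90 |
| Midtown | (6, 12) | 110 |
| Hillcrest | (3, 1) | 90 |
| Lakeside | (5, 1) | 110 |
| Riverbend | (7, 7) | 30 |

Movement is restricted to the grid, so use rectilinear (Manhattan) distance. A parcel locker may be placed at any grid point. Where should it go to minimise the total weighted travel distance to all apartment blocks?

(6, 2)

Manhattan distance separates: Σwᵢ(|x−xᵢ|+|y−yᵢ|) = Σwᵢ|x−xᵢ| + Σwᵢ|y−yᵢ|, so x and y are optimised independently as 1-D weighted medians.
Total weight W = 645; half = 322.5.
x-coordinate, sorted with cumulative weight:
  x=3 (Hillcrest, w=90) cum 90
  x=4 (Westmoor, w=90) cum 180
  x=5 (Eastvale, w=25) cum 205
  x=5 (Lakeside, w=110) cum 315
  x=6 (Midtown, w=110) cum 425  ← median
  x=7 (Riverbend, w=30) cum 455
  x=10 (Southcross, w=110) cum 565
  x=12 (Northgate, w=80) cum 645
⇒ x* = 6
y-coordinate, sorted with cumulative weight:
  y=1 (Westmoor, w=90) cum 90
  y=1 (Hillcrest, w=90) cum 180
  y=1 (Lakeside, w=110) cum 290
  y=2 (Southcross, w=110) cum 400  ← median
  y=4 (Northgate, w=80) cum 480
  y=5 (Eastvale, w=25) cum 505
  y=7 (Riverbend, w=30) cum 535
  y=12 (Midtown, w=110) cum 645
⇒ y* = 2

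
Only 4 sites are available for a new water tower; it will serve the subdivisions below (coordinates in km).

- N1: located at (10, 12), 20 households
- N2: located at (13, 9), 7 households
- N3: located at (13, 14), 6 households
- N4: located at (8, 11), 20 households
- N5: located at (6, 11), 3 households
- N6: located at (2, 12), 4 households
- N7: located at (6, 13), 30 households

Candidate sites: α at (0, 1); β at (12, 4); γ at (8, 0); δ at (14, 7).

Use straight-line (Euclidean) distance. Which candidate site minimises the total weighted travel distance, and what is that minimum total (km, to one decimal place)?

Total weighted distance at each candidate:
  α (0, 1): total = 1252.8
  β (12, 4): total = 825.5
  γ (8, 0): total = 1106.4
  δ (14, 7): total = 709.2
Minimum is at δ with total 709.2 km.

δ, total 709.2 km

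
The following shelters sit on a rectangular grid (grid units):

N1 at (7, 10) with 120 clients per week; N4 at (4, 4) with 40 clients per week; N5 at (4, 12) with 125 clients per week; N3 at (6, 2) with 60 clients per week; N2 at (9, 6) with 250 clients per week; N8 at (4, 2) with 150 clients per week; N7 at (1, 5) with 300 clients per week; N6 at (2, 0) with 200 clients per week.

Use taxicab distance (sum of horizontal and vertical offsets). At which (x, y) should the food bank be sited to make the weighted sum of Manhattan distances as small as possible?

(4, 5)

Manhattan distance separates: Σwᵢ(|x−xᵢ|+|y−yᵢ|) = Σwᵢ|x−xᵢ| + Σwᵢ|y−yᵢ|, so x and y are optimised independently as 1-D weighted medians.
Total weight W = 1245; half = 622.5.
x-coordinate, sorted with cumulative weight:
  x=1 (N7, w=300) cum 300
  x=2 (N6, w=200) cum 500
  x=4 (N4, w=40) cum 540
  x=4 (N5, w=125) cum 665  ← median
  x=4 (N8, w=150) cum 815
  x=6 (N3, w=60) cum 875
  x=7 (N1, w=120) cum 995
  x=9 (N2, w=250) cum 1245
⇒ x* = 4
y-coordinate, sorted with cumulative weight:
  y=0 (N6, w=200) cum 200
  y=2 (N3, w=60) cum 260
  y=2 (N8, w=150) cum 410
  y=4 (N4, w=40) cum 450
  y=5 (N7, w=300) cum 750  ← median
  y=6 (N2, w=250) cum 1000
  y=10 (N1, w=120) cum 1120
  y=12 (N5, w=125) cum 1245
⇒ y* = 5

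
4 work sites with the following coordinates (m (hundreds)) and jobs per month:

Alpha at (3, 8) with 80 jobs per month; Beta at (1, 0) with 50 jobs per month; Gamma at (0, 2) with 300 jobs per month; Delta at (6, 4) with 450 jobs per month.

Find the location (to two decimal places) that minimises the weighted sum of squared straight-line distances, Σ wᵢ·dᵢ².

(3.40, 3.45)

The minimiser of Σwᵢ‖p−pᵢ‖² is the weighted centroid p* = (Σwᵢpᵢ)/(Σwᵢ).
Σwᵢ = 880.
Σwᵢxᵢ = 80·3 + 50·1 + 300·0 + 450·6 = 2990.
Σwᵢyᵢ = 80·8 + 50·0 + 300·2 + 450·4 = 3040.
x* = 2990/880 = 3.40, y* = 3040/880 = 3.45.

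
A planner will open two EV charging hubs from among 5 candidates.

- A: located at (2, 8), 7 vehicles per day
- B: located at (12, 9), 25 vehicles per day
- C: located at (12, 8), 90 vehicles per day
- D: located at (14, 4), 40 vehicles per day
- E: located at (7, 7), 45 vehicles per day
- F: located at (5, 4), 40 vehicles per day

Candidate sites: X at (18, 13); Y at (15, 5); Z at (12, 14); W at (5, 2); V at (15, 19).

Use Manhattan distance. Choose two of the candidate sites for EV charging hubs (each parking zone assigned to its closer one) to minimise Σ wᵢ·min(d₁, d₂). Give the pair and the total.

{Y, W}, total 1253

Evaluate every pair (each demand assigned to the nearer of the two):
  {Y, W}: total = 1253
  {Z, W}: total = 1563
  {Y, Z}: total = 1747
  {X, Y}: total = 1797
  {Y, V}: total = 1797
  {X, W}: total = 2138
  {W, V}: total = 2393
  {X, Z}: total = 2477
  {Z, V}: total = 2477
  {X, V}: total = 3552
Best pair: {Y, W} with total 1253.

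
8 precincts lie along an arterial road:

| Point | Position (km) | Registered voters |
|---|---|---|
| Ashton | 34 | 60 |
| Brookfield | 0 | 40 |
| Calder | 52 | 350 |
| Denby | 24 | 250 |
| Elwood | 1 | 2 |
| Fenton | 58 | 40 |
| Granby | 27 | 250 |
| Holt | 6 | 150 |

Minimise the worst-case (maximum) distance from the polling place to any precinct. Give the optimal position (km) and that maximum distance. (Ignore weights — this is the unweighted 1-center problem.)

The 1-center on a line is the midpoint of the two extreme points: leftmost at 0, rightmost at 58.
Optimal location = (0 + 58)/2 = 29; maximum distance = (58 − 0)/2 = 29.

location 29, max distance 29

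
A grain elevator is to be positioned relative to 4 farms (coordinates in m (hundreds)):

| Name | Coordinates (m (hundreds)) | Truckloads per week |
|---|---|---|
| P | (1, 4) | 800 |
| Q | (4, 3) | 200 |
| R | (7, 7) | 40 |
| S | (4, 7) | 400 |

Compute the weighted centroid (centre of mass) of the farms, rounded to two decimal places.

The minimiser of Σwᵢ‖p−pᵢ‖² is the weighted centroid p* = (Σwᵢpᵢ)/(Σwᵢ).
Σwᵢ = 1440.
Σwᵢxᵢ = 800·1 + 200·4 + 40·7 + 400·4 = 3480.
Σwᵢyᵢ = 800·4 + 200·3 + 40·7 + 400·7 = 6880.
x* = 3480/1440 = 2.42, y* = 6880/1440 = 4.78.

(2.42, 4.78)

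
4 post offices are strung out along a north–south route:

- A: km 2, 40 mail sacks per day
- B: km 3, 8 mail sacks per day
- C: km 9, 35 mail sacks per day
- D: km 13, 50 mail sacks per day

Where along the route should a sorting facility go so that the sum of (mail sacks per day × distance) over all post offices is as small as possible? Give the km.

x = 9

For a sum of weighted absolute distances on a line, the optimum is the weighted median (not the mean). Total weight W = 133; half-weight = 66.5.
Sort by position and accumulate weight:
  km 2 (A, w=40) → cum 40
  km 3 (B, w=8) → cum 48
  km 9 (C, w=35) → cum 83  ≥ 66.5 → median here
  km 13 (D, w=50) → cum 133
Optimal location: km 9.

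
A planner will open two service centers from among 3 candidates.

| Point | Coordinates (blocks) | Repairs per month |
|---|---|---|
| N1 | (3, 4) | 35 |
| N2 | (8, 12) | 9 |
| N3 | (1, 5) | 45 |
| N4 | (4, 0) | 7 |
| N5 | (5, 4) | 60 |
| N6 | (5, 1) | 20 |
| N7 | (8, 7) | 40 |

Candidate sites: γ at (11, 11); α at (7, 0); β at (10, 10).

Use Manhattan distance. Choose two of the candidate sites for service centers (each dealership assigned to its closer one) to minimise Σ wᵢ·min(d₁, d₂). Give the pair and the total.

{α, β}, total 1452

Evaluate every pair (each demand assigned to the nearer of the two):
  {α, β}: total = 1452
  {γ, α}: total = 1532
  {γ, β}: total = 2373
Best pair: {α, β} with total 1452.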